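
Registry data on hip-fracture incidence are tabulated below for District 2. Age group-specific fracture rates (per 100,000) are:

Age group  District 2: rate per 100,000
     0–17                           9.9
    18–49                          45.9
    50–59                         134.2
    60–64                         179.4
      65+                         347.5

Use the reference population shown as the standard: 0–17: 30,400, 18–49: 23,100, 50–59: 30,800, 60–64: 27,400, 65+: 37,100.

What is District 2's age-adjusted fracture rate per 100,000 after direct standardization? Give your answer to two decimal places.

156.60

Standard total = 148,800; weights = 0.2043, 0.1552, 0.2070, 0.1841, 0.2493.
Standardized rate: 0.2043×9.9 + 0.1552×45.9 + 0.2070×134.2 + 0.1841×179.4 + 0.2493×347.5 = 156.6023 per 100,000.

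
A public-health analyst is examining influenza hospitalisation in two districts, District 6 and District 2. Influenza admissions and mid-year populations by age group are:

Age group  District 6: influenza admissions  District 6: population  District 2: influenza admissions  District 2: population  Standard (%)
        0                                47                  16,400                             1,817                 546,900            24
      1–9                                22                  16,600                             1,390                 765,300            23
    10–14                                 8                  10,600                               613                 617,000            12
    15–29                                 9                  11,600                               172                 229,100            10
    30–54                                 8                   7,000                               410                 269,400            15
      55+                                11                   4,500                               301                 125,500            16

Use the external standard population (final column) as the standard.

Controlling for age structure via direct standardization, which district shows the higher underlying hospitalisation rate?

District 2

Age-specific rates per 100,000 for District 6: 286.59, 132.53, 75.47, 77.59, 114.29, 244.44.
For District 2: 332.24, 181.63, 99.35, 75.08, 152.19, 239.84.
Standard weights: 0.24, 0.23, 0.12, 0.10, 0.15, 0.16.
District 6: 0.2400×286.59 + 0.2300×132.53 + 0.1200×75.47 + 0.1000×77.59 + 0.1500×114.29 + 0.1600×244.44 = 172.3316 per 100,000.
District 2: 0.2400×332.24 + 0.2300×181.63 + 0.1200×99.35 + 0.1000×75.08 + 0.1500×152.19 + 0.1600×239.84 = 202.1440 per 100,000.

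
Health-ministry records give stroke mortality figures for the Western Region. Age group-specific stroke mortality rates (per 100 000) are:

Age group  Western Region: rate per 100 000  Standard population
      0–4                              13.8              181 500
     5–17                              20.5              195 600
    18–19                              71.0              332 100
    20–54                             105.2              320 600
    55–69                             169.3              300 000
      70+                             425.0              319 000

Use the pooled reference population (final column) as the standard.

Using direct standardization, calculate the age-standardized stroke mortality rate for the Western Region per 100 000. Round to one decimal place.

151.7

Standard total = 1 648 800; weights = 0.1101, 0.1186, 0.2014, 0.1944, 0.1820, 0.1935.
Standardized rate: 0.1101×13.8 + 0.1186×20.5 + 0.2014×71.0 + 0.1944×105.2 + 0.1820×169.3 + 0.1935×425.0 = 151.7381 per 100 000.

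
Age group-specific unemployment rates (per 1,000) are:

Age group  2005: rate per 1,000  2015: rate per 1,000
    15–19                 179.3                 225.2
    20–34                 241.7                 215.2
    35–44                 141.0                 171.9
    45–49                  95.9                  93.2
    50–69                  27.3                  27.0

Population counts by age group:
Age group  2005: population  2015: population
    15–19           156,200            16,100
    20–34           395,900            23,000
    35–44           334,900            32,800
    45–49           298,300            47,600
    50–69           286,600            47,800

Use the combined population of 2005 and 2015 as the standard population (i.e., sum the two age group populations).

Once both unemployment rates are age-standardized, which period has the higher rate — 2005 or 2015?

Combined standard total = 1,639,200; weights = 0.1051, 0.2556, 0.2243, 0.2110, 0.2040.
2005: 0.1051×179.3 + 0.2556×241.7 + 0.2243×141.0 + 0.2110×95.9 + 0.2040×27.3 = 138.0479 per 1,000.
2015: 0.1051×225.2 + 0.2556×215.2 + 0.2243×171.9 + 0.2110×93.2 + 0.2040×27.0 = 142.4009 per 1,000.
The crude rates (140.87 vs 119.19) would put 2005 higher, but that reflects its age composition; once standardized to a common age structure, 2015 has the higher underlying rate.

2015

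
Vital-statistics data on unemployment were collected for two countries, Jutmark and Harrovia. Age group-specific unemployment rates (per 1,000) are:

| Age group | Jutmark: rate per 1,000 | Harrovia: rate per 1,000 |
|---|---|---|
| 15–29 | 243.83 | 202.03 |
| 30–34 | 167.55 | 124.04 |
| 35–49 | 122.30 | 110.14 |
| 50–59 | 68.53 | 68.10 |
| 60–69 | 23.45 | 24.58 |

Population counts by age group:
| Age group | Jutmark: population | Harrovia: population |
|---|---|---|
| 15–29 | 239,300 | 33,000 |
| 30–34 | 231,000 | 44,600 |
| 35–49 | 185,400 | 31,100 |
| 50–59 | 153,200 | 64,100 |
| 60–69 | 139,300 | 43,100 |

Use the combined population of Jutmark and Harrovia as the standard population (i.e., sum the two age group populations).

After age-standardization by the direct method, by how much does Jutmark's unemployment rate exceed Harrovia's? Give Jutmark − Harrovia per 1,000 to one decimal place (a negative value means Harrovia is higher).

22.2

Combined standard total = 1,164,100; weights = 0.2339, 0.2367, 0.1860, 0.1867, 0.1567.
Jutmark: 0.2339×243.83 + 0.2367×167.55 + 0.1860×122.30 + 0.1867×68.53 + 0.1567×23.45 = 135.9149 per 1,000.
Harrovia: 0.2339×202.03 + 0.2367×124.04 + 0.1860×110.14 + 0.1867×68.10 + 0.1567×24.58 = 113.6715 per 1,000.
Difference = 135.9149 − 113.6715 = 22.2433.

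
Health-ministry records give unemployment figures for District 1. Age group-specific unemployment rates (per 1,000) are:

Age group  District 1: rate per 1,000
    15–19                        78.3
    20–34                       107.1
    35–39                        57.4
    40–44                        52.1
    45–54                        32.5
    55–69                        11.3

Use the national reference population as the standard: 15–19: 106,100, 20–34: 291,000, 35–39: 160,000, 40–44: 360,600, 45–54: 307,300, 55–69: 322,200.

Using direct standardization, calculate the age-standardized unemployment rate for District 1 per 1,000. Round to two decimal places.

Standard total = 1,547,200; weights = 0.0686, 0.1881, 0.1034, 0.2331, 0.1986, 0.2082.
Standardized rate: 0.0686×78.3 + 0.1881×107.1 + 0.1034×57.4 + 0.2331×52.1 + 0.1986×32.5 + 0.2082×11.3 = 52.3999 per 1,000.

52.40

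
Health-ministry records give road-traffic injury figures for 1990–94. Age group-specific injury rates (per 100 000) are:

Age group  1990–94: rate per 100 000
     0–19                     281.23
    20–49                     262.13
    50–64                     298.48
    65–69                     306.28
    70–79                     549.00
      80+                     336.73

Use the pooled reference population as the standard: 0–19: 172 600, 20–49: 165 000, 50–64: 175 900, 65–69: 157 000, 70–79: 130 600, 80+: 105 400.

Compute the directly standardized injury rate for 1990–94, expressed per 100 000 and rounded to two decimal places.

330.47

Standard total = 906 500; weights = 0.1904, 0.1820, 0.1940, 0.1732, 0.1441, 0.1163.
Standardized rate: 0.1904×281.23 + 0.1820×262.13 + 0.1940×298.48 + 0.1732×306.28 + 0.1441×549.00 + 0.1163×336.73 = 330.4700 per 100 000.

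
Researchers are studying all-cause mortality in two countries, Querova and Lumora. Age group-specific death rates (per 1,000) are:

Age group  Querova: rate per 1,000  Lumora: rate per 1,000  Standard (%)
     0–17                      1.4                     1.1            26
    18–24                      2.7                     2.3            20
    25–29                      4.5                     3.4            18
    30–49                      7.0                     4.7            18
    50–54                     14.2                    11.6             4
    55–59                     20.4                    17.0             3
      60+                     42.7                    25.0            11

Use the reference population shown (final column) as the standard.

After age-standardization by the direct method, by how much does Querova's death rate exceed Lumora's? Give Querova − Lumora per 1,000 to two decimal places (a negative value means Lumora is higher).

2.92

Standard weights: 0.26, 0.20, 0.18, 0.18, 0.04, 0.03, 0.11.
Querova: 0.2600×1.4 + 0.2000×2.7 + 0.1800×4.5 + 0.1800×7.0 + 0.0400×14.2 + 0.0300×20.4 + 0.1100×42.7 = 8.8510 per 1,000.
Lumora: 0.2600×1.1 + 0.2000×2.3 + 0.1800×3.4 + 0.1800×4.7 + 0.0400×11.6 + 0.0300×17.0 + 0.1100×25.0 = 5.9280 per 1,000.
Difference = 8.8510 − 5.9280 = 2.9230.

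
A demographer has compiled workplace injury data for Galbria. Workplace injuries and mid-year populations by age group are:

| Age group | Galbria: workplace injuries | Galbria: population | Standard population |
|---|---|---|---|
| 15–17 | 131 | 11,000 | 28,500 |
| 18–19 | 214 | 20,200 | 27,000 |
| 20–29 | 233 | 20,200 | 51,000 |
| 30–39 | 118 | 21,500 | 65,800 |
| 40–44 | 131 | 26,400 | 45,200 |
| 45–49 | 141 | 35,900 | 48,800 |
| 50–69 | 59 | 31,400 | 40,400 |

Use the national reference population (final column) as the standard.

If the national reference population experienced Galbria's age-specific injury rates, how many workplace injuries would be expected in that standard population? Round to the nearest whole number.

Age-specific rates per 10,000 for Galbria: 119.09, 105.94, 115.35, 54.88, 49.62, 39.28, 18.79.
Expected workplace injuries = Σ (standard pop × age-specific rate ÷ 10,000)
= 28,500×119.09/10,000 + 27,000×105.94/10,000 + 51,000×115.35/10,000 + 65,800×54.88/10,000 + 45,200×49.62/10,000 + 48,800×39.28/10,000 + 40,400×18.79/10,000
= 339.41 + 286.04 + 588.27 + 361.13 + 224.29 + 191.67 + 75.91 = 2066.72.

2067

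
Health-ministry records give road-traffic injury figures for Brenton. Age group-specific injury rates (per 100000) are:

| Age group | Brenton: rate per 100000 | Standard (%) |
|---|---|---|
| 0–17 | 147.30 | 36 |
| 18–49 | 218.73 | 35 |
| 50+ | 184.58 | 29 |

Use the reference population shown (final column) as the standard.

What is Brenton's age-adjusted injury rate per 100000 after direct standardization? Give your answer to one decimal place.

Standard weights: 0.36, 0.35, 0.29.
Standardized rate: 0.3600×147.30 + 0.3500×218.73 + 0.2900×184.58 = 183.1117 per 100000.

183.1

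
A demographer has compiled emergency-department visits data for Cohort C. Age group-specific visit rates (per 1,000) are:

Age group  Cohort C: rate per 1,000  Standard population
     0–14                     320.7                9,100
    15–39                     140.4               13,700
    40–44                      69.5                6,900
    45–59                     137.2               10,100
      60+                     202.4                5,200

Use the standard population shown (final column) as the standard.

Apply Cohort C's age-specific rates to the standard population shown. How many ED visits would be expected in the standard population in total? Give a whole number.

7760

Expected ED visits = Σ (standard pop × age-specific rate ÷ 1,000)
= 9,100×320.7/1,000 + 13,700×140.4/1,000 + 6,900×69.5/1,000 + 10,100×137.2/1,000 + 5,200×202.4/1,000
= 2918.37 + 1923.48 + 479.55 + 1385.72 + 1052.48 = 7759.60.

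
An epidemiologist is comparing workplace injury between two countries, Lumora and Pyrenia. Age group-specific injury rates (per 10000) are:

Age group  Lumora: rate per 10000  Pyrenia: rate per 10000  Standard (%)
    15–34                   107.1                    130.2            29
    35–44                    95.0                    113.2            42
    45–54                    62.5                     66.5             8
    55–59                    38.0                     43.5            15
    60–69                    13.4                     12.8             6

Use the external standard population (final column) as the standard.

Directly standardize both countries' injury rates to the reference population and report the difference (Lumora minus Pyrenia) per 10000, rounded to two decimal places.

Standard weights: 0.29, 0.42, 0.08, 0.15, 0.06.
Lumora: 0.2900×107.1 + 0.4200×95.0 + 0.0800×62.5 + 0.1500×38.0 + 0.0600×13.4 = 82.4630 per 10000.
Pyrenia: 0.2900×130.2 + 0.4200×113.2 + 0.0800×66.5 + 0.1500×43.5 + 0.0600×12.8 = 97.9150 per 10000.
Difference = 82.4630 − 97.9150 = -15.4520.

-15.45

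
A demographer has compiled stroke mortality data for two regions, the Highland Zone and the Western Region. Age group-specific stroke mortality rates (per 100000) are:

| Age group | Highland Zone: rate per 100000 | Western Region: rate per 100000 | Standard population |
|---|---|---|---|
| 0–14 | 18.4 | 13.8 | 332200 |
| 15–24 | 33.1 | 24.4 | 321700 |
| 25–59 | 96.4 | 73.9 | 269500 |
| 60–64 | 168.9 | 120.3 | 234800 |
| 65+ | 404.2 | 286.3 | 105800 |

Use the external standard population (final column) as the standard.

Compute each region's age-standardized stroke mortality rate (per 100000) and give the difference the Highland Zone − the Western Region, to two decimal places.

27.12

Standard total = 1264000; weights = 0.2628, 0.2545, 0.2132, 0.1858, 0.0837.
The Highland Zone: 0.2628×18.4 + 0.2545×33.1 + 0.2132×96.4 + 0.1858×168.9 + 0.0837×404.2 = 99.0211 per 100000.
The Western Region: 0.2628×13.8 + 0.2545×24.4 + 0.2132×73.9 + 0.1858×120.3 + 0.0837×286.3 = 71.9042 per 100000.
Difference = 99.0211 − 71.9042 = 27.1169.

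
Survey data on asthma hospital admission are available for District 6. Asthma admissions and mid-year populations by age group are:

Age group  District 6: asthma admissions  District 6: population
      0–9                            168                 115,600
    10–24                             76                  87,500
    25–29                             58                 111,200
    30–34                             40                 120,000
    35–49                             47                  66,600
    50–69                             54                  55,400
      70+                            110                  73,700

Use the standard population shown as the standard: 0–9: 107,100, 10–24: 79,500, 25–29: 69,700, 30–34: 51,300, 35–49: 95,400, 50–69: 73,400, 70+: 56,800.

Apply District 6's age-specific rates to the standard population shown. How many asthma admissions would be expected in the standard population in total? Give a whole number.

502

Age-specific rates per 10,000 for District 6: 14.53, 8.69, 5.22, 3.33, 7.06, 9.75, 14.93.
Expected asthma admissions = Σ (standard pop × age-specific rate ÷ 10,000)
= 107,100×14.53/10,000 + 79,500×8.69/10,000 + 69,700×5.22/10,000 + 51,300×3.33/10,000 + 95,400×7.06/10,000 + 73,400×9.75/10,000 + 56,800×14.93/10,000
= 155.65 + 69.05 + 36.35 + 17.10 + 67.32 + 71.55 + 84.78 = 501.80.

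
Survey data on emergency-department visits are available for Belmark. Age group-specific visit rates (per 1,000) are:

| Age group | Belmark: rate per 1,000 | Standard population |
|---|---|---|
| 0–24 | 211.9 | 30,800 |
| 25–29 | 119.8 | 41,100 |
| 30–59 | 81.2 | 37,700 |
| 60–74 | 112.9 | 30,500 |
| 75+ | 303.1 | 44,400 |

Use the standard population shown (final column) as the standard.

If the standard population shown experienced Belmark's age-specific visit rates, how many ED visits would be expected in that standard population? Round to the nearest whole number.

Expected ED visits = Σ (standard pop × age-specific rate ÷ 1,000)
= 30,800×211.9/1,000 + 41,100×119.8/1,000 + 37,700×81.2/1,000 + 30,500×112.9/1,000 + 44,400×303.1/1,000
= 6526.52 + 4923.78 + 3061.24 + 3443.45 + 13457.64 = 31412.63.

31413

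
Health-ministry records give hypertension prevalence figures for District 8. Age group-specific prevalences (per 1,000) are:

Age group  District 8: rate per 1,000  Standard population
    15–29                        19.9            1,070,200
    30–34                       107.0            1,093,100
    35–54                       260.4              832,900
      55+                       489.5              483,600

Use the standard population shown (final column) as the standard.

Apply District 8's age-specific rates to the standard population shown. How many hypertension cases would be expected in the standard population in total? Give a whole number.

591868

Expected hypertension cases = Σ (standard pop × age-specific rate ÷ 1,000)
= 1,070,200×19.9/1,000 + 1,093,100×107.0/1,000 + 832,900×260.4/1,000 + 483,600×489.5/1,000
= 21296.98 + 116961.70 + 216887.16 + 236722.20 = 591868.04.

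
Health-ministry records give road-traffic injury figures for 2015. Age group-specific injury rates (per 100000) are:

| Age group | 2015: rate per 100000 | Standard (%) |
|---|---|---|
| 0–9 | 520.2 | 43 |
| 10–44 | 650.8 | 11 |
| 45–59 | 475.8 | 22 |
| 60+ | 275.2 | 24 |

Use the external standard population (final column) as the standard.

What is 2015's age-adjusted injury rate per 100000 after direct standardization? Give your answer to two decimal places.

Standard weights: 0.43, 0.11, 0.22, 0.24.
Standardized rate: 0.4300×520.2 + 0.1100×650.8 + 0.2200×475.8 + 0.2400×275.2 = 465.9980 per 100000.

466.00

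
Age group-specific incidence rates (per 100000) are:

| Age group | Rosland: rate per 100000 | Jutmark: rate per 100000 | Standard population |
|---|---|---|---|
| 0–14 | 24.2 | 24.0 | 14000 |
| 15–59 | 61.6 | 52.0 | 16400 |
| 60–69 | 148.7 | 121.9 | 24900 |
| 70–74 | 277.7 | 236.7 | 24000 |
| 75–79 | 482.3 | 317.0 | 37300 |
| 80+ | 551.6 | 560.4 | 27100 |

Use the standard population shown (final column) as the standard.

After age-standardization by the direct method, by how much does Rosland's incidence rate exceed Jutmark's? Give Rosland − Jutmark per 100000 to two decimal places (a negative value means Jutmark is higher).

53.85

Standard total = 143700; weights = 0.0974, 0.1141, 0.1733, 0.1670, 0.2596, 0.1886.
Rosland: 0.0974×24.2 + 0.1141×61.6 + 0.1733×148.7 + 0.1670×277.7 + 0.2596×482.3 + 0.1886×551.6 = 310.7489 per 100000.
Jutmark: 0.0974×24.0 + 0.1141×52.0 + 0.1733×121.9 + 0.1670×236.7 + 0.2596×317.0 + 0.1886×560.4 = 256.8953 per 100000.
Difference = 310.7489 − 256.8953 = 53.8537.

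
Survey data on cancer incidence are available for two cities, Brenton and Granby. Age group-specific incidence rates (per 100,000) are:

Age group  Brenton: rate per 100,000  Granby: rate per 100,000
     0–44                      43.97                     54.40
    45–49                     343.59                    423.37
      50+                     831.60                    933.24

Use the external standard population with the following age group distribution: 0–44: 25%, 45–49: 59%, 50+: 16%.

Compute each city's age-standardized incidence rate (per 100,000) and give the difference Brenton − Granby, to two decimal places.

-65.94

Standard weights: 0.25, 0.59, 0.16.
Brenton: 0.2500×43.97 + 0.5900×343.59 + 0.1600×831.60 = 346.7666 per 100,000.
Granby: 0.2500×54.40 + 0.5900×423.37 + 0.1600×933.24 = 412.7067 per 100,000.
Difference = 346.7666 − 412.7067 = -65.9401.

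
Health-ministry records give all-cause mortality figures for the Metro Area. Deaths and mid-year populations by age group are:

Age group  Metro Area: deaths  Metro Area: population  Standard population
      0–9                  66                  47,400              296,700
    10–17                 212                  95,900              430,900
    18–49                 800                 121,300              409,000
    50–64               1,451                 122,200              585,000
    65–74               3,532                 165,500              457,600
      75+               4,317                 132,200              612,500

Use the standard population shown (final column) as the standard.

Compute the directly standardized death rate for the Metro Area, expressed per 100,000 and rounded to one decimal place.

Age-specific rates per 100,000 for the Metro Area: 139.24, 221.06, 659.52, 1187.40, 2134.14, 3265.51.
Standard total = 2,791,700; weights = 0.1063, 0.1544, 0.1465, 0.2095, 0.1639, 0.2194.
Standardized rate: 0.1063×139.24 + 0.1544×221.06 + 0.1465×659.52 + 0.2095×1187.40 + 0.1639×2134.14 + 0.2194×3265.51 = 1460.6319 per 100,000.

1460.6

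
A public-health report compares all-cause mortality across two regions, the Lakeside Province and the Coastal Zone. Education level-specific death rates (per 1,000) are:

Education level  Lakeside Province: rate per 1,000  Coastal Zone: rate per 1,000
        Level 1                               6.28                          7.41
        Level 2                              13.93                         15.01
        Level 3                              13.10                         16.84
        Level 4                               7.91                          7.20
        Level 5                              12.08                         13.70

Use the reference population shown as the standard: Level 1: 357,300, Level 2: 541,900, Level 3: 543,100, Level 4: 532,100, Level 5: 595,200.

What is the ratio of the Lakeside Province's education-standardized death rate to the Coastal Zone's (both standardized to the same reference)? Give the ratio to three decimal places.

0.887

Standard total = 2,569,600; weights = 0.1390, 0.2109, 0.2114, 0.2071, 0.2316.
The Lakeside Province: 0.1390×6.28 + 0.2109×13.93 + 0.2114×13.10 + 0.2071×7.91 + 0.2316×12.08 = 11.0157 per 1,000.
The Coastal Zone: 0.1390×7.41 + 0.2109×15.01 + 0.2114×16.84 + 0.2071×7.20 + 0.2316×13.70 = 12.4193 per 1,000.
Ratio = 11.0157 ÷ 12.4193 = 0.88698.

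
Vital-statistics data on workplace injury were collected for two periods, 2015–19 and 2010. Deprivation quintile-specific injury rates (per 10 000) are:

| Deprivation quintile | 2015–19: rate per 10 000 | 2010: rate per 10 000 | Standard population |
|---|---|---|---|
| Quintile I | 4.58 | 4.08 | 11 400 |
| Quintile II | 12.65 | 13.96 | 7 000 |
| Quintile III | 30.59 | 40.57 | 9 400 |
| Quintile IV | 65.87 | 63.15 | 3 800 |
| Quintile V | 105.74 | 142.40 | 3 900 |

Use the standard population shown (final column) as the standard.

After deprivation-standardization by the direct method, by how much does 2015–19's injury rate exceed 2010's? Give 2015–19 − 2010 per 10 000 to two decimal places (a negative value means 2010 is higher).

-6.48

Standard total = 35 500; weights = 0.3211, 0.1972, 0.2648, 0.1070, 0.1099.
2015–19: 0.3211×4.58 + 0.1972×12.65 + 0.2648×30.59 + 0.1070×65.87 + 0.1099×105.74 = 30.7324 per 10 000.
2010: 0.3211×4.08 + 0.1972×13.96 + 0.2648×40.57 + 0.1070×63.15 + 0.1099×142.40 = 37.2090 per 10 000.
Difference = 30.7324 − 37.2090 = -6.4766.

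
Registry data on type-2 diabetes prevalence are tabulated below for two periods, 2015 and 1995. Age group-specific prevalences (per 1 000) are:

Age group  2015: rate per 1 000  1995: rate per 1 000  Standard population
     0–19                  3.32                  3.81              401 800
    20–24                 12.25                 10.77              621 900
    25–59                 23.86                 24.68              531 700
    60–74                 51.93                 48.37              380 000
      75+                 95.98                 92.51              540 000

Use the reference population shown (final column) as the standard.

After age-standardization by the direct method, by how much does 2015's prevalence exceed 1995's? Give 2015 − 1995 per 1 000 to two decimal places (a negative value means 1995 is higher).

Standard total = 2 475 400; weights = 0.1623, 0.2512, 0.2148, 0.1535, 0.2181.
2015: 0.1623×3.32 + 0.2512×12.25 + 0.2148×23.86 + 0.1535×51.93 + 0.2181×95.98 = 37.6510 per 1 000.
1995: 0.1623×3.81 + 0.2512×10.77 + 0.2148×24.68 + 0.1535×48.37 + 0.2181×92.51 = 36.2313 per 1 000.
Difference = 37.6510 − 36.2313 = 1.4196.

1.42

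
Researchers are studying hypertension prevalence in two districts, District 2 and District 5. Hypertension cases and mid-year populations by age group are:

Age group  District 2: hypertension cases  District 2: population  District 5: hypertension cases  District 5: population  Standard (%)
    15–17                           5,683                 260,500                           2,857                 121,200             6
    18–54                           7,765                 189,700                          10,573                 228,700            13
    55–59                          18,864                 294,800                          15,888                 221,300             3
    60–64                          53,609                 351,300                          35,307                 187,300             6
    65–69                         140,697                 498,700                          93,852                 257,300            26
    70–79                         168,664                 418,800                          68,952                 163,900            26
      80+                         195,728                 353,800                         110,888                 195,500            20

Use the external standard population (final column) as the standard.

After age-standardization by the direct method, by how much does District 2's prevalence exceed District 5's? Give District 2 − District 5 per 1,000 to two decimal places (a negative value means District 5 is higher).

Age-specific rates per 1,000 for District 2: 21.816, 40.933, 63.989, 152.602, 282.128, 402.732, 553.217.
For District 5: 23.573, 46.231, 71.794, 188.505, 364.757, 420.696, 567.202.
Standard weights: 0.06, 0.13, 0.03, 0.06, 0.26, 0.26, 0.20.
District 2: 0.0600×21.816 + 0.1300×40.933 + 0.0300×63.989 + 0.0600×152.602 + 0.2600×282.128 + 0.2600×402.732 + 0.2000×553.217 = 306.4127 per 1,000.
District 5: 0.0600×23.573 + 0.1300×46.231 + 0.0300×71.794 + 0.0600×188.505 + 0.2600×364.757 + 0.2600×420.696 + 0.2000×567.202 = 338.5466 per 1,000.
Difference = 306.4127 − 338.5466 = -32.1339.

-32.13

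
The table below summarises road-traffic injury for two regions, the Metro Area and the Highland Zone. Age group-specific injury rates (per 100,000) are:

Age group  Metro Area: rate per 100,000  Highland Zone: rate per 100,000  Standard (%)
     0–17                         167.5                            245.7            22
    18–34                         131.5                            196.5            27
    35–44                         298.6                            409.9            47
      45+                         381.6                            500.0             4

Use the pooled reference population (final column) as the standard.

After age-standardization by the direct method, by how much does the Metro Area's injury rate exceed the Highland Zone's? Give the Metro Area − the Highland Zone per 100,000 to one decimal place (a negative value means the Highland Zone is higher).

Standard weights: 0.22, 0.27, 0.47, 0.04.
The Metro Area: 0.2200×167.5 + 0.2700×131.5 + 0.4700×298.6 + 0.0400×381.6 = 227.9610 per 100,000.
The Highland Zone: 0.2200×245.7 + 0.2700×196.5 + 0.4700×409.9 + 0.0400×500.0 = 319.7620 per 100,000.
Difference = 227.9610 − 319.7620 = -91.8010.

-91.8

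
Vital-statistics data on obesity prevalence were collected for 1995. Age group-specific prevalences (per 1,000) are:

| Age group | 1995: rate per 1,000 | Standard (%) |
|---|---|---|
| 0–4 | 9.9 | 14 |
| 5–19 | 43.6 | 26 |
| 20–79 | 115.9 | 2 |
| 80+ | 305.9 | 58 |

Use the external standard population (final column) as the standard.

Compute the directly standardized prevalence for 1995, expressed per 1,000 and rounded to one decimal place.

Standard weights: 0.14, 0.26, 0.02, 0.58.
Standardized rate: 0.1400×9.9 + 0.2600×43.6 + 0.0200×115.9 + 0.5800×305.9 = 192.4620 per 1,000.

192.5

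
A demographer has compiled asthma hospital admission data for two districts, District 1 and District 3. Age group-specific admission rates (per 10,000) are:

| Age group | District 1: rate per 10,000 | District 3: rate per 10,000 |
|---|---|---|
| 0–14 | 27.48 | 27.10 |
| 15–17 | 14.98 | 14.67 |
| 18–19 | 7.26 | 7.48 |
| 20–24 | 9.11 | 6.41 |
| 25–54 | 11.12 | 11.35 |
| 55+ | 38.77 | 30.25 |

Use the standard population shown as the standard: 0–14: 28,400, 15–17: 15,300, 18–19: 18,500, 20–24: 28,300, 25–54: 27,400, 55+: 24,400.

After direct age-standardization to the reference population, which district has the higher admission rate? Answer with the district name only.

Standard total = 142,300; weights = 0.1996, 0.1075, 0.1300, 0.1989, 0.1926, 0.1715.
District 1: 0.1996×27.48 + 0.1075×14.98 + 0.1300×7.26 + 0.1989×9.11 + 0.1926×11.12 + 0.1715×38.77 = 18.6397 per 10,000.
District 3: 0.1996×27.10 + 0.1075×14.67 + 0.1300×7.48 + 0.1989×6.41 + 0.1926×11.35 + 0.1715×30.25 = 16.6055 per 10,000.

District 1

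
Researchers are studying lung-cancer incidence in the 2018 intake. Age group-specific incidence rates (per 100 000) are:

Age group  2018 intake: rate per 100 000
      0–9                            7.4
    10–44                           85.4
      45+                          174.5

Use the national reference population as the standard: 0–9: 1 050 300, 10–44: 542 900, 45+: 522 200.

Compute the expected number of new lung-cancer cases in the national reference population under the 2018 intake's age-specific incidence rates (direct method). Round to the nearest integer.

Expected new lung-cancer cases = Σ (standard pop × age-specific rate ÷ 100 000)
= 1 050 300×7.4/100 000 + 542 900×85.4/100 000 + 522 200×174.5/100 000
= 77.72 + 463.64 + 911.24 = 1452.60.

1453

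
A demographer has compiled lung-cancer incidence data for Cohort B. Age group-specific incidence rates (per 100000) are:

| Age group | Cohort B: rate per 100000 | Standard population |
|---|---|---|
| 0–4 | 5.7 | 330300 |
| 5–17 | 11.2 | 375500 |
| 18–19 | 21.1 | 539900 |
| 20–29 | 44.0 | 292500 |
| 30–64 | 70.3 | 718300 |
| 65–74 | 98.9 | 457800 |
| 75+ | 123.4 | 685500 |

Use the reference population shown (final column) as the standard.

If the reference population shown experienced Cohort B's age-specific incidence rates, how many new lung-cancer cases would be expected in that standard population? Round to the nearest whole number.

Expected new lung-cancer cases = Σ (standard pop × age-specific rate ÷ 100000)
= 330300×5.7/100000 + 375500×11.2/100000 + 539900×21.1/100000 + 292500×44.0/100000 + 718300×70.3/100000 + 457800×98.9/100000 + 685500×123.4/100000
= 18.83 + 42.06 + 113.92 + 128.70 + 504.96 + 452.76 + 845.91 = 2107.14.

2107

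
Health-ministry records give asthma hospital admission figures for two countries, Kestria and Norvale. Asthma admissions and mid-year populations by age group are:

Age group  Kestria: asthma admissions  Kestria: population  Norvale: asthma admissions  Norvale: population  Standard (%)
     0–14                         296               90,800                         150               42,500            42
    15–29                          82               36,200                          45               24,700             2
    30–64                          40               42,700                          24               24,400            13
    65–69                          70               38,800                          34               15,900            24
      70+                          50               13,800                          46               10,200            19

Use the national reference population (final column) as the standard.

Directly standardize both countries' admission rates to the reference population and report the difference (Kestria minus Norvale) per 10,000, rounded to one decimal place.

Age-specific rates per 10,000 for Kestria: 32.60, 22.65, 9.37, 18.04, 36.23.
For Norvale: 35.29, 18.22, 9.84, 21.38, 45.10.
Standard weights: 0.42, 0.02, 0.13, 0.24, 0.19.
Kestria: 0.4200×32.60 + 0.0200×22.65 + 0.1300×9.37 + 0.2400×18.04 + 0.1900×36.23 = 26.5764 per 10,000.
Norvale: 0.4200×35.29 + 0.0200×18.22 + 0.1300×9.84 + 0.2400×21.38 + 0.1900×45.10 = 30.1673 per 10,000.
Difference = 26.5764 − 30.1673 = -3.5909.

-3.6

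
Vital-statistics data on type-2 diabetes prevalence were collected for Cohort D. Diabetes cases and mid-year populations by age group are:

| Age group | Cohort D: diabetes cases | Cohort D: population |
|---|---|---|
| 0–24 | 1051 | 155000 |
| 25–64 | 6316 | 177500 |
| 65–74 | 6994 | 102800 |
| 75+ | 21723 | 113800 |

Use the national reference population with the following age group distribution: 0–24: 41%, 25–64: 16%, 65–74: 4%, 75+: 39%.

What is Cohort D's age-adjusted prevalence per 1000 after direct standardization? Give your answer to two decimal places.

Age-specific rates per 1000 for Cohort D: 6.781, 35.583, 68.035, 190.888.
Standard weights: 0.41, 0.16, 0.04, 0.39.
Standardized rate: 0.4100×6.781 + 0.1600×35.583 + 0.0400×68.035 + 0.3900×190.888 = 85.6409 per 1000.

85.64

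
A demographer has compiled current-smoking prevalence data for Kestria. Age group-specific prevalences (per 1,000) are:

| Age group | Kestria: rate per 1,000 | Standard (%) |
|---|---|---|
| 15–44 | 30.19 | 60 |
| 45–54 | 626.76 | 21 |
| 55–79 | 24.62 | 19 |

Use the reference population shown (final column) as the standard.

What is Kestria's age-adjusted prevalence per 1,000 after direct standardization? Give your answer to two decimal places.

Standard weights: 0.60, 0.21, 0.19.
Standardized rate: 0.6000×30.19 + 0.2100×626.76 + 0.1900×24.62 = 154.4114 per 1,000.

154.41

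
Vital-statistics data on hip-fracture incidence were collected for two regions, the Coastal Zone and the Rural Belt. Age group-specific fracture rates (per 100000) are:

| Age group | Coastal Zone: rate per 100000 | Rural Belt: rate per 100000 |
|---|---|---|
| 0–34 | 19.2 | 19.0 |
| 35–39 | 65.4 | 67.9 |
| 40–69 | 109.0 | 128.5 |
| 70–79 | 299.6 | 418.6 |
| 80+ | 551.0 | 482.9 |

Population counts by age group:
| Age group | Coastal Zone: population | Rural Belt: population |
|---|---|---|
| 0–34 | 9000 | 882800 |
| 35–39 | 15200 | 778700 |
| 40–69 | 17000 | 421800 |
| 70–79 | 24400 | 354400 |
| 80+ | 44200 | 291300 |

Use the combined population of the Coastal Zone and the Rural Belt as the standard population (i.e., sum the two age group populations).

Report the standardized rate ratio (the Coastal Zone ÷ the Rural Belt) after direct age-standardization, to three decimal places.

Combined standard total = 2838800; weights = 0.3141, 0.2797, 0.1546, 0.1334, 0.1182.
The Coastal Zone: 0.3141×19.2 + 0.2797×65.4 + 0.1546×109.0 + 0.1334×299.6 + 0.1182×551.0 = 146.2667 per 100000.
The Rural Belt: 0.3141×19.0 + 0.2797×67.9 + 0.1546×128.5 + 0.1334×418.6 + 0.1182×482.9 = 157.7478 per 100000.
Ratio = 146.2667 ÷ 157.7478 = 0.92722.

0.927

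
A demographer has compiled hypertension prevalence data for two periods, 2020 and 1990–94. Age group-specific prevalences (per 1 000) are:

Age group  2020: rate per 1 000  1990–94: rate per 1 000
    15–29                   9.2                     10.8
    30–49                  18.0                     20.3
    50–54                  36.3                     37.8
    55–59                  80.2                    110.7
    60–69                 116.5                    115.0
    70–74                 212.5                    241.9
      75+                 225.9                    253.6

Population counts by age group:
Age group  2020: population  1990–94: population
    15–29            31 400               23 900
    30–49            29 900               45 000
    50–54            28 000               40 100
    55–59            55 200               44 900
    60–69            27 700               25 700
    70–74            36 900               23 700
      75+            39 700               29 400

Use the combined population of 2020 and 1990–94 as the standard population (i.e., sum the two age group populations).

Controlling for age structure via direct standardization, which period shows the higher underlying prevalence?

Combined standard total = 481 500; weights = 0.1148, 0.1556, 0.1414, 0.2079, 0.1109, 0.1259, 0.1435.
2020: 0.1148×9.2 + 0.1556×18.0 + 0.1414×36.3 + 0.2079×80.2 + 0.1109×116.5 + 0.1259×212.5 + 0.1435×225.9 = 97.7472 per 1 000.
1990–94: 0.1148×10.8 + 0.1556×20.3 + 0.1414×37.8 + 0.2079×110.7 + 0.1109×115.0 + 0.1259×241.9 + 0.1435×253.6 = 112.3507 per 1 000.
The crude rates (105.74 vs 102.29) would put 2020 higher, but that reflects its age composition; once standardized to a common age structure, 1990–94 has the higher underlying rate.

1990–94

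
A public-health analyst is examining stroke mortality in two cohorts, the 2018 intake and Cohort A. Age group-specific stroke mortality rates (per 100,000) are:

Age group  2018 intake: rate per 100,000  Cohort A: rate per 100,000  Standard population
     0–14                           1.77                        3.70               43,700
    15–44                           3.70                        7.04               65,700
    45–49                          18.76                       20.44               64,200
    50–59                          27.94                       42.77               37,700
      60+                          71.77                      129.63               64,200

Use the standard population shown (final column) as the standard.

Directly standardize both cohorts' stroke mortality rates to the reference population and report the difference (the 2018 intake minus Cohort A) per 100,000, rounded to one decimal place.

-17.0

Standard total = 275,500; weights = 0.1586, 0.2385, 0.2330, 0.1368, 0.2330.
The 2018 intake: 0.1586×1.77 + 0.2385×3.70 + 0.2330×18.76 + 0.1368×27.94 + 0.2330×71.77 = 26.0828 per 100,000.
Cohort A: 0.1586×3.70 + 0.2385×7.04 + 0.2330×20.44 + 0.1368×42.77 + 0.2330×129.63 = 43.0894 per 100,000.
Difference = 26.0828 − 43.0894 = -17.0067.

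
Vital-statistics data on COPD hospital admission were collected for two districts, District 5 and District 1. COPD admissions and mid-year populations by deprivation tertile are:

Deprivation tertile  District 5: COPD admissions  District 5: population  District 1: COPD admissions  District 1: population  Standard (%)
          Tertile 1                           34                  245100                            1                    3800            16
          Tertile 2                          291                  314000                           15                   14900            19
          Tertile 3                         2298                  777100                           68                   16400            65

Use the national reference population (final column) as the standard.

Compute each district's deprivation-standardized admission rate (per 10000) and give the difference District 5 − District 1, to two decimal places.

-8.08

Deprivation-specific rates per 10000 for District 5: 1.39, 9.27, 29.57.
For District 1: 2.63, 10.07, 41.46.
Standard weights: 0.16, 0.19, 0.65.
District 5: 0.1600×1.39 + 0.1900×9.27 + 0.6500×29.57 = 21.2042 per 10000.
District 1: 0.1600×2.63 + 0.1900×10.07 + 0.6500×41.46 = 29.2850 per 10000.
Difference = 21.2042 − 29.2850 = -8.0808.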